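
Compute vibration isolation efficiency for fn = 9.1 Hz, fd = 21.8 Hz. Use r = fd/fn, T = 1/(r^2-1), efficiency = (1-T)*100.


r = 21.8 / 9.1 = 2.3956
r^2 - 1 = 2.3956^2 - 1 = 4.7389
T = 1/4.7389 = 0.211019
Efficiency = (1 - 0.211019)*100 = 78.898 %


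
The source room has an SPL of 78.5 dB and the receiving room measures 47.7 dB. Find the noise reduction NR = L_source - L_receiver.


NR = L_source - L_receiver (difference between source and receiving room levels)
NR = 78.5 - 47.7 = 30.8 dB


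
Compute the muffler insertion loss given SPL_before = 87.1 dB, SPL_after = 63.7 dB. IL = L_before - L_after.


Insertion loss = SPL without muffler - SPL with muffler
IL = 87.1 - 63.7 = 23.4 dB


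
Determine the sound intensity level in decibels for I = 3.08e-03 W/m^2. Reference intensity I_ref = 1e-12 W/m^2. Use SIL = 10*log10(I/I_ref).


I / I_ref = 3.08e-03 / 1e-12 = 3.08e+09
SIL = 10 * log10(3.08e+09) = 94.886 dB


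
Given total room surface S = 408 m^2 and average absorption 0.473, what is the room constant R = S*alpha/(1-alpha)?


R = 408 * 0.473 / (1 - 0.473) = 366.19 m^2


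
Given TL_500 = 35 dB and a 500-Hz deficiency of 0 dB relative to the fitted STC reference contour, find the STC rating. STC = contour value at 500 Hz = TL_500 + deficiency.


By ASTM E413, STC = value of the fitted reference contour at 500 Hz.
Contour value at 500 Hz = TL_500 + deficiency = 35 + 0 = 35
STC = 35


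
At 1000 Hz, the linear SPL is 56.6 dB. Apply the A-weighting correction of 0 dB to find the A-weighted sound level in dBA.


A-weighting table: 1000 Hz -> 0 dB correction
SPL_A = SPL + correction = 56.6 + (0) = 56.6 dBA


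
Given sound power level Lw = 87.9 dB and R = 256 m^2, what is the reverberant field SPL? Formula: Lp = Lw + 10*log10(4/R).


4/R = 4/256 = 0.015625
Lp = 87.9 + 10*log10(0.015625) = 69.838 dB


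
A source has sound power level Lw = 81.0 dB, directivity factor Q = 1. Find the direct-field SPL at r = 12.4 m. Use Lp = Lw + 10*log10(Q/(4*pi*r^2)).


4*pi*r^2 = 4*pi*12.4^2 = 1932.21 m^2
Q / (4*pi*r^2) = 1 / 1932.21 = 0.000517542
Lp = 81.0 + 10*log10(0.000517542) = 48.139 dB


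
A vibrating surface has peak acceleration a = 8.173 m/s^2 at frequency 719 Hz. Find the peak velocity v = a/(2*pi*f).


omega = 2*pi*f = 2*pi*719 = 4517.61 rad/s
v = a / omega = 8.173 / 4517.61 = 0.0018091 m/s


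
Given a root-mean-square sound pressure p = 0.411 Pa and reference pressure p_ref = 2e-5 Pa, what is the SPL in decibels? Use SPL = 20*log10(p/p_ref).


p / p_ref = 0.411 / 2e-5 = 20550
SPL = 20 * log10(20550) = 86.256 dB


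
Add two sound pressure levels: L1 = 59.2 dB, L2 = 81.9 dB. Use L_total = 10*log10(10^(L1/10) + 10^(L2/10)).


10^(59.2/10) = 831764
10^(81.9/10) = 1.54882e+08
Sum = 831764 + 1.54882e+08 = 1.55714e+08
L_total = 10*log10(1.55714e+08) = 81.923 dB


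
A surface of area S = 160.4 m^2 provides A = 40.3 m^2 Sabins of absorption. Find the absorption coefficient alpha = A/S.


Absorption coefficient = absorbed power / incident power
alpha = A / S = 40.3 / 160.4 = 0.25125


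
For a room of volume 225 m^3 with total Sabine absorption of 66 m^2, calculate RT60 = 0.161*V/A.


RT60 = 0.161 * 225 / 66 = 0.54886 s


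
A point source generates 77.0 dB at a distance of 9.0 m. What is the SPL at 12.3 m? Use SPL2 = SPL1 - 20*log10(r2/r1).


r2/r1 = 12.3/9.0 = 1.36667
Correction = 20*log10(1.36667) = 2.71327 dB
SPL2 = 77.0 - 2.71327 = 74.287 dB


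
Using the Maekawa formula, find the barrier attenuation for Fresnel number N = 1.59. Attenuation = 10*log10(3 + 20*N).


3 + 20*N = 3 + 20*1.59 = 34.8
Att = 10*log10(34.8) = 15.416 dB


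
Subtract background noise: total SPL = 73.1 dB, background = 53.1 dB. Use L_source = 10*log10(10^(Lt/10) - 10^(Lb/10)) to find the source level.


10^(73.1/10) = 2.04174e+07
10^(53.1/10) = 204174
Difference = 2.04174e+07 - 204174 = 2.02132e+07
L_source = 10*log10(2.02132e+07) = 73.056 dB


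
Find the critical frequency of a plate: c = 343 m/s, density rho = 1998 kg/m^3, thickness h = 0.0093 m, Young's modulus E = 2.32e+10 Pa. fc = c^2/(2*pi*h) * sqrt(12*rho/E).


12*rho/E = 12*1998/2.32e+10 = 1.03345e-06
sqrt(12*rho/E) = sqrt(1.03345e-06) = 0.00101659
c^2/(2*pi*h) = 343^2/(2*pi*0.0093) = 2.01338e+06
fc = 2.01338e+06 * 0.00101659 = 2046.8 Hz


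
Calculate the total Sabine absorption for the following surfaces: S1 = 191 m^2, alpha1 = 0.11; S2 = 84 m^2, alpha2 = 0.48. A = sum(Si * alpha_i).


191 * 0.11 = 21.01
84 * 0.48 = 40.32
A_total = 21.01 + 40.32 = 61.33 m^2


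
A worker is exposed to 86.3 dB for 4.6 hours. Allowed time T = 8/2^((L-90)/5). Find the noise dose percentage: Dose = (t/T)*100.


T_allowed = 8 / 2^((86.3 - 90)/5) = 13.3614 hr
Dose = 4.6 / 13.3614 * 100 = 34.428 %


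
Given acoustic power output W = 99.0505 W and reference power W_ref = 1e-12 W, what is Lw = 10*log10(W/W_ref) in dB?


W / W_ref = 99.0505 / 1e-12 = 9.90505e+13
Lw = 10 * log10(9.90505e+13) = 139.96 dB


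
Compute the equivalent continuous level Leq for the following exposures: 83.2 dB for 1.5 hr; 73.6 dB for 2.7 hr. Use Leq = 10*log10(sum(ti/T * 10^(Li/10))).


T_total = 1.5 + 2.7 = 4.2 hr
(1.5/4.2) * 10^(83.2/10) = 7.46177e+07
(2.7/4.2) * 10^(73.6/10) = 1.4727e+07
Sum = 7.46177e+07 + 1.4727e+07 = 8.93447e+07
Leq = 10*log10(8.93447e+07) = 79.511 dB


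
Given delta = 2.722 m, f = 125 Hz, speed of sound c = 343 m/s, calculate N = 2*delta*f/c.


N = 2*delta*f/c = 2*delta/lambda, where lambda = c/f
lambda = 343 / 125 = 2.744 m
N = 2 * 2.722 / 2.744 = 1.984


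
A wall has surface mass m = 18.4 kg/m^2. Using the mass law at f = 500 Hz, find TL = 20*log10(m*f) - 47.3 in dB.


m * f = 18.4 * 500 = 9200
20*log10(9200) = 79.2758 dB
TL = 79.2758 - 47.3 = 31.976 dB


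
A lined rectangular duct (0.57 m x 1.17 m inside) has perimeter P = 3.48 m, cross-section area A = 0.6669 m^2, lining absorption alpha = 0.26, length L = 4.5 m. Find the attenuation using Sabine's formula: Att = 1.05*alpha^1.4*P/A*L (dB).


alpha^1.4 = 0.26^1.4 = 0.151692
Attenuation rate = 1.05 * alpha^1.4 * P / A
= 1.05 * 0.151692 * 3.48 / 0.6669 = 0.831133 dB/m
Total Att = 0.831133 * 4.5 = 3.7401 dB


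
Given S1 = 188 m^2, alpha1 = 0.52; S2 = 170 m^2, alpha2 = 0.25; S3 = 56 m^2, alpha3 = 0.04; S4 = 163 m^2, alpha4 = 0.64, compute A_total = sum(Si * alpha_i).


188 * 0.52 = 97.76
170 * 0.25 = 42.5
56 * 0.04 = 2.24
163 * 0.64 = 104.32
A_total = 97.76 + 42.5 + 2.24 + 104.32 = 246.82 m^2


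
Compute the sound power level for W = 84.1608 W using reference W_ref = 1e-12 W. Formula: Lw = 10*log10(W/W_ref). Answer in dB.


W / W_ref = 84.1608 / 1e-12 = 8.41608e+13
Lw = 10 * log10(8.41608e+13) = 139.25 dB


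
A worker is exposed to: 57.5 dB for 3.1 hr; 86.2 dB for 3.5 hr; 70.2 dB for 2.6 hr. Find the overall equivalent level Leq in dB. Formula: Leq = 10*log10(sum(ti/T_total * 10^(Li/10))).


T_total = 3.1 + 3.5 + 2.6 = 9.2 hr
(3.1/9.2) * 10^(57.5/10) = 189485
(3.5/9.2) * 10^(86.2/10) = 1.58592e+08
(2.6/9.2) * 10^(70.2/10) = 2.95928e+06
Sum = 189485 + 1.58592e+08 + 2.95928e+06 = 1.61741e+08
Leq = 10*log10(1.61741e+08) = 82.088 dB


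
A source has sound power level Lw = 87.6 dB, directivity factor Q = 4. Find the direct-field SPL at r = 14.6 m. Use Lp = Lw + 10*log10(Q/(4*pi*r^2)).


4*pi*r^2 = 4*pi*14.6^2 = 2678.65 m^2
Q / (4*pi*r^2) = 4 / 2678.65 = 0.00149329
Lp = 87.6 + 10*log10(0.00149329) = 59.341 dB


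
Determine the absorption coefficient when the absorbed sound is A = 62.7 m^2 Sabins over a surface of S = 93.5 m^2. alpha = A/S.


Absorption coefficient = absorbed power / incident power
alpha = A / S = 62.7 / 93.5 = 0.67059


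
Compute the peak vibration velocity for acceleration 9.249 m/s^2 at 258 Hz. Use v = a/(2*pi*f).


omega = 2*pi*f = 2*pi*258 = 1621.06 rad/s
v = a / omega = 9.249 / 1621.06 = 0.0057055 m/s


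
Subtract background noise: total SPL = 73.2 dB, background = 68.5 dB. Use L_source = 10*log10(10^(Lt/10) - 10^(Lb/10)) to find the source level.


10^(73.2/10) = 2.0893e+07
10^(68.5/10) = 7.07946e+06
Difference = 2.0893e+07 - 7.07946e+06 = 1.38135e+07
L_source = 10*log10(1.38135e+07) = 71.403 dB


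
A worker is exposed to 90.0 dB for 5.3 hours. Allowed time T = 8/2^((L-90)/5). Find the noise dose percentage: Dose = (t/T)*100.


T_allowed = 8 / 2^((90.0 - 90)/5) = 8 hr
Dose = 5.3 / 8 * 100 = 66.25 %


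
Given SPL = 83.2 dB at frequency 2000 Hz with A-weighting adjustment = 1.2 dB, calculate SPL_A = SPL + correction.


A-weighting table: 2000 Hz -> 1.2 dB correction
SPL_A = SPL + correction = 83.2 + (1.2) = 84.4 dBA


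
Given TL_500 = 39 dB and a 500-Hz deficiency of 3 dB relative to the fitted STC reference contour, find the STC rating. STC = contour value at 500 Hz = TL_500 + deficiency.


By ASTM E413, STC = value of the fitted reference contour at 500 Hz.
Contour value at 500 Hz = TL_500 + deficiency = 39 + 3 = 42
STC = 42


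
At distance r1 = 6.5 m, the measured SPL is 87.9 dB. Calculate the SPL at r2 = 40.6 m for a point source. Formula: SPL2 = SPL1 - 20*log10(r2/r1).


r2/r1 = 40.6/6.5 = 6.24615
Correction = 20*log10(6.24615) = 15.9122 dB
SPL2 = 87.9 - 15.9122 = 71.988 dB


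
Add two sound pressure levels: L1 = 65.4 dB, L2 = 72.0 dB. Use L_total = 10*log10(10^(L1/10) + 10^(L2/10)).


10^(65.4/10) = 3.46737e+06
10^(72.0/10) = 1.58489e+07
Sum = 3.46737e+06 + 1.58489e+07 = 1.93163e+07
L_total = 10*log10(1.93163e+07) = 72.859 dB


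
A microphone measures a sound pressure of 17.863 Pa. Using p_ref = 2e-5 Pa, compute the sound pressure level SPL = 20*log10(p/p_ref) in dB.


p / p_ref = 17.863 / 2e-5 = 893150
SPL = 20 * log10(893150) = 119.02 dB


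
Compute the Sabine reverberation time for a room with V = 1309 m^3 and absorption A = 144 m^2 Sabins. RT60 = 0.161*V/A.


RT60 = 0.161 * 1309 / 144 = 1.4635 s


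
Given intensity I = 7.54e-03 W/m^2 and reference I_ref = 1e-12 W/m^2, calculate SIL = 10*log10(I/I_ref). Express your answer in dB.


I / I_ref = 7.54e-03 / 1e-12 = 7.54e+09
SIL = 10 * log10(7.54e+09) = 98.774 dB


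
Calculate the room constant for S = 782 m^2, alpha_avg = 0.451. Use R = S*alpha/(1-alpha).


R = 782 * 0.451 / (1 - 0.451) = 642.41 m^2


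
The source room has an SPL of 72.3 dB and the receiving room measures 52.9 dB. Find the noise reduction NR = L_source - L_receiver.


NR = L_source - L_receiver (difference between source and receiving room levels)
NR = 72.3 - 52.9 = 19.4 dB


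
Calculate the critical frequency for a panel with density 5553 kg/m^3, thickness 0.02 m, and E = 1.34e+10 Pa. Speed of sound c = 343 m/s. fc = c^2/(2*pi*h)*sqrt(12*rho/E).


12*rho/E = 12*5553/1.34e+10 = 4.97284e-06
sqrt(12*rho/E) = sqrt(4.97284e-06) = 0.00222999
c^2/(2*pi*h) = 343^2/(2*pi*0.02) = 936221
fc = 936221 * 0.00222999 = 2087.8 Hz


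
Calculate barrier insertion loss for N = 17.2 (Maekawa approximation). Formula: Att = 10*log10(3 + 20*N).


3 + 20*N = 3 + 20*17.2 = 347
Att = 10*log10(347) = 25.403 dB


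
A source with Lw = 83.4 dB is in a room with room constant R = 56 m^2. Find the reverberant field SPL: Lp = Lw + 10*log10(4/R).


4/R = 4/56 = 0.0714286
Lp = 83.4 + 10*log10(0.0714286) = 71.939 dB


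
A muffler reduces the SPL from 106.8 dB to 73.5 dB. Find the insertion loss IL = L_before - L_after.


Insertion loss = SPL without muffler - SPL with muffler
IL = 106.8 - 73.5 = 33.3 dB


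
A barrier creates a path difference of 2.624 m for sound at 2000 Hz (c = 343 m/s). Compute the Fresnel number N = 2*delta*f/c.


N = 2*delta*f/c = 2*delta/lambda, where lambda = c/f
lambda = 343 / 2000 = 0.1715 m
N = 2 * 2.624 / 0.1715 = 30.601


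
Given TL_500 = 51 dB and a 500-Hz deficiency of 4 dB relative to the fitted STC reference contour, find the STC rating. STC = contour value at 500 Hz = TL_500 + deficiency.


By ASTM E413, STC = value of the fitted reference contour at 500 Hz.
Contour value at 500 Hz = TL_500 + deficiency = 51 + 4 = 55
STC = 55


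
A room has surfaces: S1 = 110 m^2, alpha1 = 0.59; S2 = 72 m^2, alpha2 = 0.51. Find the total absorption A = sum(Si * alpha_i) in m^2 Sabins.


110 * 0.59 = 64.9
72 * 0.51 = 36.72
A_total = 64.9 + 36.72 = 101.62 m^2


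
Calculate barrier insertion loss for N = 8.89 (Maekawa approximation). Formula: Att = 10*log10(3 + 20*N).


3 + 20*N = 3 + 20*8.89 = 180.8
Att = 10*log10(180.8) = 22.572 dB


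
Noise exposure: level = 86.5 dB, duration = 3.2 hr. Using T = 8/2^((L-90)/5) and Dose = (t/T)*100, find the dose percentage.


T_allowed = 8 / 2^((86.5 - 90)/5) = 12.996 hr
Dose = 3.2 / 12.996 * 100 = 24.623 %


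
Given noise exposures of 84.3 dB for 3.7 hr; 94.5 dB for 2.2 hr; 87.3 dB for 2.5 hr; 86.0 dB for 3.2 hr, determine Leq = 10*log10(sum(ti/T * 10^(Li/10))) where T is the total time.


T_total = 3.7 + 2.2 + 2.5 + 3.2 = 11.6 hr
(3.7/11.6) * 10^(84.3/10) = 8.58507e+07
(2.2/11.6) * 10^(94.5/10) = 5.34521e+08
(2.5/11.6) * 10^(87.3/10) = 1.1574e+08
(3.2/11.6) * 10^(86.0/10) = 1.09823e+08
Sum = 8.58507e+07 + 5.34521e+08 + 1.1574e+08 + 1.09823e+08 = 8.45935e+08
Leq = 10*log10(8.45935e+08) = 89.273 dB


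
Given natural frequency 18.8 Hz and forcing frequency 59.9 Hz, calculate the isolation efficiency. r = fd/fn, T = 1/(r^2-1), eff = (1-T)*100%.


r = 59.9 / 18.8 = 3.18617
r^2 - 1 = 3.18617^2 - 1 = 9.15168
T = 1/9.15168 = 0.10927
Efficiency = (1 - 0.10927)*100 = 89.073 %


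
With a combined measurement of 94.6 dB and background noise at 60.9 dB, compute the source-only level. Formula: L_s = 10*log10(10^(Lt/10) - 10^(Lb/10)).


10^(94.6/10) = 2.88403e+09
10^(60.9/10) = 1.23027e+06
Difference = 2.88403e+09 - 1.23027e+06 = 2.8828e+09
L_source = 10*log10(2.8828e+09) = 94.598 dB


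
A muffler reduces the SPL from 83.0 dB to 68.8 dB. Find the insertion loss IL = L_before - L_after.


Insertion loss = SPL without muffler - SPL with muffler
IL = 83.0 - 68.8 = 14.2 dB


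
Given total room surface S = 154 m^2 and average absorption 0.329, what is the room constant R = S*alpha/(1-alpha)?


R = 154 * 0.329 / (1 - 0.329) = 75.508 m^2


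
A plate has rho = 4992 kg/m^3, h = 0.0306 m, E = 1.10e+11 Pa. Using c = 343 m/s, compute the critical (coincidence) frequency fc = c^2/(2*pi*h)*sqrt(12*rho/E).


12*rho/E = 12*4992/1.10e+11 = 5.44582e-07
sqrt(12*rho/E) = sqrt(5.44582e-07) = 0.000737958
c^2/(2*pi*h) = 343^2/(2*pi*0.0306) = 611909
fc = 611909 * 0.000737958 = 451.56 Hz


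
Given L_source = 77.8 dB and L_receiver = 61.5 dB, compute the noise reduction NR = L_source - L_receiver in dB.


NR = L_source - L_receiver (difference between source and receiving room levels)
NR = 77.8 - 61.5 = 16.3 dB


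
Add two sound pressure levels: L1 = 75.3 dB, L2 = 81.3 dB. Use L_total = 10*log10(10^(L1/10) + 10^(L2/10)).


10^(75.3/10) = 3.38844e+07
10^(81.3/10) = 1.34896e+08
Sum = 3.38844e+07 + 1.34896e+08 = 1.6878e+08
L_total = 10*log10(1.6878e+08) = 82.273 dB


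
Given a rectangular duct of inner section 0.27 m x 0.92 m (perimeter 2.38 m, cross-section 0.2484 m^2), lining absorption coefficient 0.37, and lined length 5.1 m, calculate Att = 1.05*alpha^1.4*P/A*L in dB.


alpha^1.4 = 0.37^1.4 = 0.248589
Attenuation rate = 1.05 * alpha^1.4 * P / A
= 1.05 * 0.248589 * 2.38 / 0.2484 = 2.5009 dB/m
Total Att = 2.5009 * 5.1 = 12.755 dB


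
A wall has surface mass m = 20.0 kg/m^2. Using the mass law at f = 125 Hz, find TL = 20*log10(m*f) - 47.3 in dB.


m * f = 20.0 * 125 = 2500
20*log10(2500) = 67.9588 dB
TL = 67.9588 - 47.3 = 20.659 dB


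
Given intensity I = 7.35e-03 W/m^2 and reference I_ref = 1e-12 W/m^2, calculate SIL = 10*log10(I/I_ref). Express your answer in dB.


I / I_ref = 7.35e-03 / 1e-12 = 7.35e+09
SIL = 10 * log10(7.35e+09) = 98.663 dB


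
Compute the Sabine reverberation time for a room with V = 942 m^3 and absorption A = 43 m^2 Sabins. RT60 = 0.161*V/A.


RT60 = 0.161 * 942 / 43 = 3.527 s


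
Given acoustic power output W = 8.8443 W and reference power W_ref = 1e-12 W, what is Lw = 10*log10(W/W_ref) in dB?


W / W_ref = 8.8443 / 1e-12 = 8.8443e+12
Lw = 10 * log10(8.8443e+12) = 129.47 dB


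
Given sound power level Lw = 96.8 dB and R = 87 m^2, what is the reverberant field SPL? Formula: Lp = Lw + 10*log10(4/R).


4/R = 4/87 = 0.045977
Lp = 96.8 + 10*log10(0.045977) = 83.425 dB


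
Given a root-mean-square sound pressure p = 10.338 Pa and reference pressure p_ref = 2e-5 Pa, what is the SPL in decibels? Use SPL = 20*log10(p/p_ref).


p / p_ref = 10.338 / 2e-5 = 516900
SPL = 20 * log10(516900) = 114.27 dB


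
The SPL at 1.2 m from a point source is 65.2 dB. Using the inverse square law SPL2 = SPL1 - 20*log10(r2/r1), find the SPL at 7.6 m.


r2/r1 = 7.6/1.2 = 6.33333
Correction = 20*log10(6.33333) = 16.0326 dB
SPL2 = 65.2 - 16.0326 = 49.167 dB


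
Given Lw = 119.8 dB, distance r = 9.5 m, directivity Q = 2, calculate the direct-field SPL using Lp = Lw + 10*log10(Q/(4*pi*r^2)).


4*pi*r^2 = 4*pi*9.5^2 = 1134.11 m^2
Q / (4*pi*r^2) = 2 / 1134.11 = 0.0017635
Lp = 119.8 + 10*log10(0.0017635) = 92.264 dB


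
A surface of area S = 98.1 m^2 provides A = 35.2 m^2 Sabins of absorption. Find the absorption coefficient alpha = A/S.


Absorption coefficient = absorbed power / incident power
alpha = A / S = 35.2 / 98.1 = 0.35882


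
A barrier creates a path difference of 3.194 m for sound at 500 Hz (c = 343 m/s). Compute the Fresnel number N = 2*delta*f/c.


N = 2*delta*f/c = 2*delta/lambda, where lambda = c/f
lambda = 343 / 500 = 0.686 m
N = 2 * 3.194 / 0.686 = 9.312


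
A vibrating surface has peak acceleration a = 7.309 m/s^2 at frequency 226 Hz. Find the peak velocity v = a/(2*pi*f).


omega = 2*pi*f = 2*pi*226 = 1420 rad/s
v = a / omega = 7.309 / 1420 = 0.0051472 m/s


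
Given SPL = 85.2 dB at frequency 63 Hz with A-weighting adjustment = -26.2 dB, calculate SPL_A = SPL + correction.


A-weighting table: 63 Hz -> -26.2 dB correction
SPL_A = SPL + correction = 85.2 + (-26.2) = 59 dBA


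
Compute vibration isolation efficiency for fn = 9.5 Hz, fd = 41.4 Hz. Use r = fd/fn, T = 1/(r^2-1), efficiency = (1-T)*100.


r = 41.4 / 9.5 = 4.35789
r^2 - 1 = 4.35789^2 - 1 = 17.9912
T = 1/17.9912 = 0.0555827
Efficiency = (1 - 0.0555827)*100 = 94.442 %


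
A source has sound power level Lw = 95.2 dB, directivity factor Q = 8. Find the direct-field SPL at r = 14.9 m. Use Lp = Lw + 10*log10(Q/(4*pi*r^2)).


4*pi*r^2 = 4*pi*14.9^2 = 2789.86 m^2
Q / (4*pi*r^2) = 8 / 2789.86 = 0.00286753
Lp = 95.2 + 10*log10(0.00286753) = 69.775 dB


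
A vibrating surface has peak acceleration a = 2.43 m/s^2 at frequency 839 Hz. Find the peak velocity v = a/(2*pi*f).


omega = 2*pi*f = 2*pi*839 = 5271.59 rad/s
v = a / omega = 2.43 / 5271.59 = 0.00046096 m/s


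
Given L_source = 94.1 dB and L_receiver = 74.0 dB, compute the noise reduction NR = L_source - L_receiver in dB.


NR = L_source - L_receiver (difference between source and receiving room levels)
NR = 94.1 - 74.0 = 20.1 dB


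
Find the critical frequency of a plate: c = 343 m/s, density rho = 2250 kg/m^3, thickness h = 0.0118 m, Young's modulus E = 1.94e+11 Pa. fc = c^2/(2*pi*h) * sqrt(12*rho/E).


12*rho/E = 12*2250/1.94e+11 = 1.39175e-07
sqrt(12*rho/E) = sqrt(1.39175e-07) = 0.000373062
c^2/(2*pi*h) = 343^2/(2*pi*0.0118) = 1.58682e+06
fc = 1.58682e+06 * 0.000373062 = 591.98 Hz


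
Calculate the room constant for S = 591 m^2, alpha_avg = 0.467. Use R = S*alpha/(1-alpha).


R = 591 * 0.467 / (1 - 0.467) = 517.82 m^2


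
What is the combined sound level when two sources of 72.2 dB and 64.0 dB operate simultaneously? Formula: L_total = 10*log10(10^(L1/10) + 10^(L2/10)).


10^(72.2/10) = 1.65959e+07
10^(64.0/10) = 2.51189e+06
Sum = 1.65959e+07 + 2.51189e+06 = 1.91078e+07
L_total = 10*log10(1.91078e+07) = 72.812 dB


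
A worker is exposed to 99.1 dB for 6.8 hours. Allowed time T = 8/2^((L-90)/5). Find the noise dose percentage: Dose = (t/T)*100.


T_allowed = 8 / 2^((99.1 - 90)/5) = 2.26577 hr
Dose = 6.8 / 2.26577 * 100 = 300.12 %


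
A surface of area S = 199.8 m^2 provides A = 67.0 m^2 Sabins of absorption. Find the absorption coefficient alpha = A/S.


Absorption coefficient = absorbed power / incident power
alpha = A / S = 67.0 / 199.8 = 0.33534


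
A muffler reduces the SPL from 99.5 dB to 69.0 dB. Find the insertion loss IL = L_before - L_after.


Insertion loss = SPL without muffler - SPL with muffler
IL = 99.5 - 69.0 = 30.5 dB


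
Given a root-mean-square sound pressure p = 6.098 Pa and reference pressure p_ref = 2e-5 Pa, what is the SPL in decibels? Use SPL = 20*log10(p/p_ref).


p / p_ref = 6.098 / 2e-5 = 304900
SPL = 20 * log10(304900) = 109.68 dB


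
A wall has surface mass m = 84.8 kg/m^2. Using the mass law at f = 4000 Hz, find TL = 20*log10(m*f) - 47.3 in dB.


m * f = 84.8 * 4000 = 339200
20*log10(339200) = 110.609 dB
TL = 110.609 - 47.3 = 63.309 dB


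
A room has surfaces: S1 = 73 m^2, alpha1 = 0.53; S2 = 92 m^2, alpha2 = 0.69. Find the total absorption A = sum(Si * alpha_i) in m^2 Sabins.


73 * 0.53 = 38.69
92 * 0.69 = 63.48
A_total = 38.69 + 63.48 = 102.17 m^2


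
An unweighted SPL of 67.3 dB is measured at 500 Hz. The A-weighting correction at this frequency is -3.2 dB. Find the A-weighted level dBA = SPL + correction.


A-weighting table: 500 Hz -> -3.2 dB correction
SPL_A = SPL + correction = 67.3 + (-3.2) = 64.1 dBA


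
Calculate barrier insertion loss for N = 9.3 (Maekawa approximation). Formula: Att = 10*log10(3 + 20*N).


3 + 20*N = 3 + 20*9.3 = 189
Att = 10*log10(189) = 22.765 dB


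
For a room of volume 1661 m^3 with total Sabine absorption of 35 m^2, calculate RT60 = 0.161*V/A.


RT60 = 0.161 * 1661 / 35 = 7.6406 s


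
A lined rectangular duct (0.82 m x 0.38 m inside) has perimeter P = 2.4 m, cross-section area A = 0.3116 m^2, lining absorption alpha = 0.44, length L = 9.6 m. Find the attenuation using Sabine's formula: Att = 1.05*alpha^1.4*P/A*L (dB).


alpha^1.4 = 0.44^1.4 = 0.316835
Attenuation rate = 1.05 * alpha^1.4 * P / A
= 1.05 * 0.316835 * 2.4 / 0.3116 = 2.56234 dB/m
Total Att = 2.56234 * 9.6 = 24.598 dB


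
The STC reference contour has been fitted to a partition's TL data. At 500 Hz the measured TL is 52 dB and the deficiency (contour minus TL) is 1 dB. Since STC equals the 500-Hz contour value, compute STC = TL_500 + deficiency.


By ASTM E413, STC = value of the fitted reference contour at 500 Hz.
Contour value at 500 Hz = TL_500 + deficiency = 52 + 1 = 53
STC = 53


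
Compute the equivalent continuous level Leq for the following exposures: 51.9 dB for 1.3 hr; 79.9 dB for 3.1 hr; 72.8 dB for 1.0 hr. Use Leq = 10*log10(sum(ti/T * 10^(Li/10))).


T_total = 1.3 + 3.1 + 1.0 = 5.4 hr
(1.3/5.4) * 10^(51.9/10) = 37286.3
(3.1/5.4) * 10^(79.9/10) = 5.61007e+07
(1.0/5.4) * 10^(72.8/10) = 3.52863e+06
Sum = 37286.3 + 5.61007e+07 + 3.52863e+06 = 5.96666e+07
Leq = 10*log10(5.96666e+07) = 77.757 dB


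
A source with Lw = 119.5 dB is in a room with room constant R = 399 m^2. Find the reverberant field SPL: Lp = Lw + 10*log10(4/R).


4/R = 4/399 = 0.0100251
Lp = 119.5 + 10*log10(0.0100251) = 99.511 dB


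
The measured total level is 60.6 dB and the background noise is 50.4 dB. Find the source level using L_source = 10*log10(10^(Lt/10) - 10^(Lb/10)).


10^(60.6/10) = 1.14815e+06
10^(50.4/10) = 109648
Difference = 1.14815e+06 - 109648 = 1.0385e+06
L_source = 10*log10(1.0385e+06) = 60.164 dB


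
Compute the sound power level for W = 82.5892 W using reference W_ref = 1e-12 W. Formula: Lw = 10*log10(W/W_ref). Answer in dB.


W / W_ref = 82.5892 / 1e-12 = 8.25892e+13
Lw = 10 * log10(8.25892e+13) = 139.17 dB


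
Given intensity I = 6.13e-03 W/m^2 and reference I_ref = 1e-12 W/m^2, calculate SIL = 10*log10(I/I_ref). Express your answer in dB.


I / I_ref = 6.13e-03 / 1e-12 = 6.13e+09
SIL = 10 * log10(6.13e+09) = 97.875 dB


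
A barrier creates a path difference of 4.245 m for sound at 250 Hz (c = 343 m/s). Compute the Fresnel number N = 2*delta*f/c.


N = 2*delta*f/c = 2*delta/lambda, where lambda = c/f
lambda = 343 / 250 = 1.372 m
N = 2 * 4.245 / 1.372 = 6.188


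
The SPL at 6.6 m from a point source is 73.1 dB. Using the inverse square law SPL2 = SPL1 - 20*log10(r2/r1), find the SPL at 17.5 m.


r2/r1 = 17.5/6.6 = 2.65152
Correction = 20*log10(2.65152) = 8.4699 dB
SPL2 = 73.1 - 8.4699 = 64.63 dB


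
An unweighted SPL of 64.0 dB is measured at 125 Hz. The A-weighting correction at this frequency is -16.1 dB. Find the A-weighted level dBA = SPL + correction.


A-weighting table: 125 Hz -> -16.1 dB correction
SPL_A = SPL + correction = 64.0 + (-16.1) = 47.9 dBA


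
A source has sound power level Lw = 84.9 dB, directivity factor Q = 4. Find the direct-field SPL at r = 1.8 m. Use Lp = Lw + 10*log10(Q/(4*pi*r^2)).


4*pi*r^2 = 4*pi*1.8^2 = 40.715 m^2
Q / (4*pi*r^2) = 4 / 40.715 = 0.0982439
Lp = 84.9 + 10*log10(0.0982439) = 74.823 dB


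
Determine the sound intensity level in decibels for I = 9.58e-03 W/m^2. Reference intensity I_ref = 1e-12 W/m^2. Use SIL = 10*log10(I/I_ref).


I / I_ref = 9.58e-03 / 1e-12 = 9.58e+09
SIL = 10 * log10(9.58e+09) = 99.814 dB


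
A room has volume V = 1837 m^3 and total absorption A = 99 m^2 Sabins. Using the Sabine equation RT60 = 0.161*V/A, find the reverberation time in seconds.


RT60 = 0.161 * 1837 / 99 = 2.9874 s


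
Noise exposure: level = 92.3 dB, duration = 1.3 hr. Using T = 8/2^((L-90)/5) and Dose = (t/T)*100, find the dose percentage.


T_allowed = 8 / 2^((92.3 - 90)/5) = 5.81589 hr
Dose = 1.3 / 5.81589 * 100 = 22.353 %


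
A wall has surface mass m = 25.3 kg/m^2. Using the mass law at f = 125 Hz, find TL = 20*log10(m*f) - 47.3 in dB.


m * f = 25.3 * 125 = 3162.5
20*log10(3162.5) = 70.0006 dB
TL = 70.0006 - 47.3 = 22.701 dB


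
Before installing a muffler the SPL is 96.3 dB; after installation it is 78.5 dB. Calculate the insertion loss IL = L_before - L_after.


Insertion loss = SPL without muffler - SPL with muffler
IL = 96.3 - 78.5 = 17.8 dB


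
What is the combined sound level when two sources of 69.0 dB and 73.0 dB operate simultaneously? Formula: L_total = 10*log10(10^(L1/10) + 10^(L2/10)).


10^(69.0/10) = 7.94328e+06
10^(73.0/10) = 1.99526e+07
Sum = 7.94328e+06 + 1.99526e+07 = 2.78959e+07
L_total = 10*log10(2.78959e+07) = 74.455 dB


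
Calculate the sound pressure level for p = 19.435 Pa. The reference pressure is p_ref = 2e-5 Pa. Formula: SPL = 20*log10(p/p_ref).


p / p_ref = 19.435 / 2e-5 = 971750
SPL = 20 * log10(971750) = 119.75 dB


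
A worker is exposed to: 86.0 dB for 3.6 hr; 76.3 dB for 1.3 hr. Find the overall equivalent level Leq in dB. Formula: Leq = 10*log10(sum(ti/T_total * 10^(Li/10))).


T_total = 3.6 + 1.3 = 4.9 hr
(3.6/4.9) * 10^(86.0/10) = 2.92487e+08
(1.3/4.9) * 10^(76.3/10) = 1.13174e+07
Sum = 2.92487e+08 + 1.13174e+07 = 3.03804e+08
Leq = 10*log10(3.03804e+08) = 84.826 dB


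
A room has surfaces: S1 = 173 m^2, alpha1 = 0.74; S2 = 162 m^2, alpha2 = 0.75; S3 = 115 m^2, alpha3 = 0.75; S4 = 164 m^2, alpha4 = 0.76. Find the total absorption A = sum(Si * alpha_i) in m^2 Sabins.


173 * 0.74 = 128.02
162 * 0.75 = 121.5
115 * 0.75 = 86.25
164 * 0.76 = 124.64
A_total = 128.02 + 121.5 + 86.25 + 124.64 = 460.41 m^2


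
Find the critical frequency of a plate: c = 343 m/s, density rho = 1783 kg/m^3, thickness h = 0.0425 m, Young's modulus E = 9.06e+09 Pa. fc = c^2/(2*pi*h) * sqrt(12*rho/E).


12*rho/E = 12*1783/9.06e+09 = 2.36159e-06
sqrt(12*rho/E) = sqrt(2.36159e-06) = 0.00153675
c^2/(2*pi*h) = 343^2/(2*pi*0.0425) = 440575
fc = 440575 * 0.00153675 = 677.05 Hz


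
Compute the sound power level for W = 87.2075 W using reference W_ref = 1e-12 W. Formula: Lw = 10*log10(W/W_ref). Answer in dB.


W / W_ref = 87.2075 / 1e-12 = 8.72075e+13
Lw = 10 * log10(8.72075e+13) = 139.41 dB


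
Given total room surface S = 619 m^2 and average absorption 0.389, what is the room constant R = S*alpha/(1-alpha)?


R = 619 * 0.389 / (1 - 0.389) = 394.09 m^2


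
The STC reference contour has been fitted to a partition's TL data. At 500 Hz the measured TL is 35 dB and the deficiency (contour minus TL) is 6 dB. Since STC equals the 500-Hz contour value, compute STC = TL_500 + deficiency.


By ASTM E413, STC = value of the fitted reference contour at 500 Hz.
Contour value at 500 Hz = TL_500 + deficiency = 35 + 6 = 41
STC = 41


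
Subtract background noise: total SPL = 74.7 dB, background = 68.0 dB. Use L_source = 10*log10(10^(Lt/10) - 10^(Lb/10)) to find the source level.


10^(74.7/10) = 2.95121e+07
10^(68.0/10) = 6.30957e+06
Difference = 2.95121e+07 - 6.30957e+06 = 2.32025e+07
L_source = 10*log10(2.32025e+07) = 73.655 dB


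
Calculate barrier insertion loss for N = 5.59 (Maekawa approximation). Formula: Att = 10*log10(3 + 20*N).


3 + 20*N = 3 + 20*5.59 = 114.8
Att = 10*log10(114.8) = 20.599 dB


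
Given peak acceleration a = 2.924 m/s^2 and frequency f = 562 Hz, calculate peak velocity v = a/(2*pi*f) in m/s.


omega = 2*pi*f = 2*pi*562 = 3531.15 rad/s
v = a / omega = 2.924 / 3531.15 = 0.00082806 m/s


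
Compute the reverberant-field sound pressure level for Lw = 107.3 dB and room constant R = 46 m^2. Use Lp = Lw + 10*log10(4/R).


4/R = 4/46 = 0.0869565
Lp = 107.3 + 10*log10(0.0869565) = 96.693 dB


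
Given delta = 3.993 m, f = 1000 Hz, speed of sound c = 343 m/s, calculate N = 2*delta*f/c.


N = 2*delta*f/c = 2*delta/lambda, where lambda = c/f
lambda = 343 / 1000 = 0.343 m
N = 2 * 3.993 / 0.343 = 23.283


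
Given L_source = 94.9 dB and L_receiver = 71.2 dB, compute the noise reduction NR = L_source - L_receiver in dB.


NR = L_source - L_receiver (difference between source and receiving room levels)
NR = 94.9 - 71.2 = 23.7 dB


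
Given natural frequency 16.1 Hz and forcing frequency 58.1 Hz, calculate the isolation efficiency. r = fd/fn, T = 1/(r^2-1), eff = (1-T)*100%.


r = 58.1 / 16.1 = 3.6087
r^2 - 1 = 3.6087^2 - 1 = 12.0227
T = 1/12.0227 = 0.083176
Efficiency = (1 - 0.083176)*100 = 91.682 %


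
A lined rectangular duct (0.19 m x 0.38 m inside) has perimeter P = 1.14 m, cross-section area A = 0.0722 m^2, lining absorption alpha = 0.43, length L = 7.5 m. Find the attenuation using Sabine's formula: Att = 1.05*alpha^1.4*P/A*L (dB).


alpha^1.4 = 0.43^1.4 = 0.3068
Attenuation rate = 1.05 * alpha^1.4 * P / A
= 1.05 * 0.3068 * 1.14 / 0.0722 = 5.08642 dB/m
Total Att = 5.08642 * 7.5 = 38.148 dB


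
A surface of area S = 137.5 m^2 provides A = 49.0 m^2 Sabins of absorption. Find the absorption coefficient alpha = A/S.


Absorption coefficient = absorbed power / incident power
alpha = A / S = 49.0 / 137.5 = 0.35636


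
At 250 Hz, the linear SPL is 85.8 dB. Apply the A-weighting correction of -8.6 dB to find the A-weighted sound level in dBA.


A-weighting table: 250 Hz -> -8.6 dB correction
SPL_A = SPL + correction = 85.8 + (-8.6) = 77.2 dBA


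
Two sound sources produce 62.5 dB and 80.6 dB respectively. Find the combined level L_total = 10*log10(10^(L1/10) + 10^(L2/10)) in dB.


10^(62.5/10) = 1.77828e+06
10^(80.6/10) = 1.14815e+08
Sum = 1.77828e+06 + 1.14815e+08 = 1.16593e+08
L_total = 10*log10(1.16593e+08) = 80.667 dB


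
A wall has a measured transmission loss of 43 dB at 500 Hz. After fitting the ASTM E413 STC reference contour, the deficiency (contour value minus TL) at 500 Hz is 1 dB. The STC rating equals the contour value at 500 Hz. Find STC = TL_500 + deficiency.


By ASTM E413, STC = value of the fitted reference contour at 500 Hz.
Contour value at 500 Hz = TL_500 + deficiency = 43 + 1 = 44
STC = 44


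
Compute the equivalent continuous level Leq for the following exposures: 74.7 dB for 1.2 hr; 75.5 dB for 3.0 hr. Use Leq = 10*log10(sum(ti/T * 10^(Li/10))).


T_total = 1.2 + 3.0 = 4.2 hr
(1.2/4.2) * 10^(74.7/10) = 8.43203e+06
(3.0/4.2) * 10^(75.5/10) = 2.53438e+07
Sum = 8.43203e+06 + 2.53438e+07 = 3.37758e+07
Leq = 10*log10(3.37758e+07) = 75.286 dB


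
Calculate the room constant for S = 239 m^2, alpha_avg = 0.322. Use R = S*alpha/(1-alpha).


R = 239 * 0.322 / (1 - 0.322) = 113.51 m^2


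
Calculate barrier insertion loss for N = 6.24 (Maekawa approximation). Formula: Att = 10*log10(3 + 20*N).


3 + 20*N = 3 + 20*6.24 = 127.8
Att = 10*log10(127.8) = 21.065 dB


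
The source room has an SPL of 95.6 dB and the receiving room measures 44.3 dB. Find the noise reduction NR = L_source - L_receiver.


NR = L_source - L_receiver (difference between source and receiving room levels)
NR = 95.6 - 44.3 = 51.3 dB


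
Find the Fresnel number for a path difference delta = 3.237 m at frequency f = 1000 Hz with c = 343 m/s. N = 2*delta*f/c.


N = 2*delta*f/c = 2*delta/lambda, where lambda = c/f
lambda = 343 / 1000 = 0.343 m
N = 2 * 3.237 / 0.343 = 18.875


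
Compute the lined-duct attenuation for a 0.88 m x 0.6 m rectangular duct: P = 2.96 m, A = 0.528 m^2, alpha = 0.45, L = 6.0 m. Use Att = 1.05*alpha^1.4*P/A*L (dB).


alpha^1.4 = 0.45^1.4 = 0.326962
Attenuation rate = 1.05 * alpha^1.4 * P / A
= 1.05 * 0.326962 * 2.96 / 0.528 = 1.92462 dB/m
Total Att = 1.92462 * 6.0 = 11.548 dB


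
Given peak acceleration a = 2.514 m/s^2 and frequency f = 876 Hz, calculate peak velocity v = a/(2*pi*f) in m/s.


omega = 2*pi*f = 2*pi*876 = 5504.07 rad/s
v = a / omega = 2.514 / 5504.07 = 0.00045675 m/s


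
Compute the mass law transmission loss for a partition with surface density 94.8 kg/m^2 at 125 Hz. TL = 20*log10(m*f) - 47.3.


m * f = 94.8 * 125 = 11850
20*log10(11850) = 81.4744 dB
TL = 81.4744 - 47.3 = 34.174 dB


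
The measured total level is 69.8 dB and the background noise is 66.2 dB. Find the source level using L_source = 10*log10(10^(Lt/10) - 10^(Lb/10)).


10^(69.8/10) = 9.54993e+06
10^(66.2/10) = 4.16869e+06
Difference = 9.54993e+06 - 4.16869e+06 = 5.38124e+06
L_source = 10*log10(5.38124e+06) = 67.309 dB


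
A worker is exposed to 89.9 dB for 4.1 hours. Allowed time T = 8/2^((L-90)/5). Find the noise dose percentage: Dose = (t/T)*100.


T_allowed = 8 / 2^((89.9 - 90)/5) = 8.11168 hr
Dose = 4.1 / 8.11168 * 100 = 50.544 %


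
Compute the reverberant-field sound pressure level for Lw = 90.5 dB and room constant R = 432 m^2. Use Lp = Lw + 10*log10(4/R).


4/R = 4/432 = 0.00925926
Lp = 90.5 + 10*log10(0.00925926) = 70.166 dB


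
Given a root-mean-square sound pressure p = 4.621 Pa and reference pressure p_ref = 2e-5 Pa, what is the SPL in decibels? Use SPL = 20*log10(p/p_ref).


p / p_ref = 4.621 / 2e-5 = 231050
SPL = 20 * log10(231050) = 107.27 dB


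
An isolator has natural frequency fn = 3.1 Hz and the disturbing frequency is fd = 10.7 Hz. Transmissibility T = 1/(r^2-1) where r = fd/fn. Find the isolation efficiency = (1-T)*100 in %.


r = 10.7 / 3.1 = 3.45161
r^2 - 1 = 3.45161^2 - 1 = 10.9136
T = 1/10.9136 = 0.0916288
Efficiency = (1 - 0.0916288)*100 = 90.837 %


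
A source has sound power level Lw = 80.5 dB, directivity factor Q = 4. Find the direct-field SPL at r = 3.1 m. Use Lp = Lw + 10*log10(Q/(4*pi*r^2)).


4*pi*r^2 = 4*pi*3.1^2 = 120.763 m^2
Q / (4*pi*r^2) = 4 / 120.763 = 0.0331227
Lp = 80.5 + 10*log10(0.0331227) = 65.701 dB


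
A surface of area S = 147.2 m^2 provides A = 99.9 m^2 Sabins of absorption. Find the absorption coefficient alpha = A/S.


Absorption coefficient = absorbed power / incident power
alpha = A / S = 99.9 / 147.2 = 0.67867


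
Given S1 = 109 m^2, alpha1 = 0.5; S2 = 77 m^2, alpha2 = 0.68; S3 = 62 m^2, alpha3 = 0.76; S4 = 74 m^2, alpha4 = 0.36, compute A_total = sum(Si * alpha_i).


109 * 0.5 = 54.5
77 * 0.68 = 52.36
62 * 0.76 = 47.12
74 * 0.36 = 26.64
A_total = 54.5 + 52.36 + 47.12 + 26.64 = 180.62 m^2


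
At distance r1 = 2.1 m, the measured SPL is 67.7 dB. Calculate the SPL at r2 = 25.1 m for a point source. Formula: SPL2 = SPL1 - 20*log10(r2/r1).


r2/r1 = 25.1/2.1 = 11.9524
Correction = 20*log10(11.9524) = 21.5491 dB
SPL2 = 67.7 - 21.5491 = 46.151 dB


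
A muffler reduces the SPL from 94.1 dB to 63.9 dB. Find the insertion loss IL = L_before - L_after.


Insertion loss = SPL without muffler - SPL with muffler
IL = 94.1 - 63.9 = 30.2 dB


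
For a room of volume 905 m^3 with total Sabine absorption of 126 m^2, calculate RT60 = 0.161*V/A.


RT60 = 0.161 * 905 / 126 = 1.1564 s


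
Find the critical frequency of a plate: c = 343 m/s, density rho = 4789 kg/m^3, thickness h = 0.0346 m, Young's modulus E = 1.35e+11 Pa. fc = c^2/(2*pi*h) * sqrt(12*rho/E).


12*rho/E = 12*4789/1.35e+11 = 4.25689e-07
sqrt(12*rho/E) = sqrt(4.25689e-07) = 0.000652448
c^2/(2*pi*h) = 343^2/(2*pi*0.0346) = 541168
fc = 541168 * 0.000652448 = 353.08 Hz


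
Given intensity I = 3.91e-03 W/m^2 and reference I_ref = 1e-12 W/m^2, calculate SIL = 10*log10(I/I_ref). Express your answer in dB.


I / I_ref = 3.91e-03 / 1e-12 = 3.91e+09
SIL = 10 * log10(3.91e+09) = 95.922 dB


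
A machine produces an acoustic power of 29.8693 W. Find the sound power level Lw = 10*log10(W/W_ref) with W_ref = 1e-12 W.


W / W_ref = 29.8693 / 1e-12 = 2.98693e+13
Lw = 10 * log10(2.98693e+13) = 134.75 dB


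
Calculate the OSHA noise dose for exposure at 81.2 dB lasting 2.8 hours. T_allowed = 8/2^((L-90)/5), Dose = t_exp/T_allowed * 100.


T_allowed = 8 / 2^((81.2 - 90)/5) = 27.0958 hr
Dose = 2.8 / 27.0958 * 100 = 10.334 %


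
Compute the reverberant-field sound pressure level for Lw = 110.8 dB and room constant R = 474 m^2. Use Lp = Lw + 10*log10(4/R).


4/R = 4/474 = 0.00843882
Lp = 110.8 + 10*log10(0.00843882) = 90.063 dB


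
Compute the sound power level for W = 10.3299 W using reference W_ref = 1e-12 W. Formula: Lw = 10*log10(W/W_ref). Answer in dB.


W / W_ref = 10.3299 / 1e-12 = 1.03299e+13
Lw = 10 * log10(1.03299e+13) = 130.14 dB


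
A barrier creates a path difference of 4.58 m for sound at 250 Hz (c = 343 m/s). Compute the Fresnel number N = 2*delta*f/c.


N = 2*delta*f/c = 2*delta/lambda, where lambda = c/f
lambda = 343 / 250 = 1.372 m
N = 2 * 4.58 / 1.372 = 6.6764


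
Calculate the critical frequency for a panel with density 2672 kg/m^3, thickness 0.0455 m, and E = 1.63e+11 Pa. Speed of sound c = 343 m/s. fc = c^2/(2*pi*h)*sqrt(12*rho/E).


12*rho/E = 12*2672/1.63e+11 = 1.96712e-07
sqrt(12*rho/E) = sqrt(1.96712e-07) = 0.000443522
c^2/(2*pi*h) = 343^2/(2*pi*0.0455) = 411526
fc = 411526 * 0.000443522 = 182.52 Hz


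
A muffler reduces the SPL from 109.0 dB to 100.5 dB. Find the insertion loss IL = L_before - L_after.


Insertion loss = SPL without muffler - SPL with muffler
IL = 109.0 - 100.5 = 8.5 dB


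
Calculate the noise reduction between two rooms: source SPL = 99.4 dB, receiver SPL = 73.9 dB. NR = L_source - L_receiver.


NR = L_source - L_receiver (difference between source and receiving room levels)
NR = 99.4 - 73.9 = 25.5 dB


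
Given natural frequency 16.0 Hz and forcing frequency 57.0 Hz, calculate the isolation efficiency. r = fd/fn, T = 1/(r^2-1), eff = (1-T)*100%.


r = 57.0 / 16.0 = 3.5625
r^2 - 1 = 3.5625^2 - 1 = 11.6914
T = 1/11.6914 = 0.085533
Efficiency = (1 - 0.085533)*100 = 91.447 %


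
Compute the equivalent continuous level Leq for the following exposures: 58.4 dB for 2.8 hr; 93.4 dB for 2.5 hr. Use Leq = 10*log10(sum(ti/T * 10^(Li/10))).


T_total = 2.8 + 2.5 = 5.3 hr
(2.8/5.3) * 10^(58.4/10) = 365496
(2.5/5.3) * 10^(93.4/10) = 1.03196e+09
Sum = 365496 + 1.03196e+09 = 1.03233e+09
Leq = 10*log10(1.03233e+09) = 90.138 dB


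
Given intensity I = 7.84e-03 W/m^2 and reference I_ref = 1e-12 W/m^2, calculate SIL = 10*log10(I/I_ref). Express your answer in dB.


I / I_ref = 7.84e-03 / 1e-12 = 7.84e+09
SIL = 10 * log10(7.84e+09) = 98.943 dB


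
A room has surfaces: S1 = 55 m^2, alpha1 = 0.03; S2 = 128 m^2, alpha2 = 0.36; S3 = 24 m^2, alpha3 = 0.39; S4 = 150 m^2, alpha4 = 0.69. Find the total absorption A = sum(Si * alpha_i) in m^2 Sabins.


55 * 0.03 = 1.65
128 * 0.36 = 46.08
24 * 0.39 = 9.36
150 * 0.69 = 103.5
A_total = 1.65 + 46.08 + 9.36 + 103.5 = 160.59 m^2
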